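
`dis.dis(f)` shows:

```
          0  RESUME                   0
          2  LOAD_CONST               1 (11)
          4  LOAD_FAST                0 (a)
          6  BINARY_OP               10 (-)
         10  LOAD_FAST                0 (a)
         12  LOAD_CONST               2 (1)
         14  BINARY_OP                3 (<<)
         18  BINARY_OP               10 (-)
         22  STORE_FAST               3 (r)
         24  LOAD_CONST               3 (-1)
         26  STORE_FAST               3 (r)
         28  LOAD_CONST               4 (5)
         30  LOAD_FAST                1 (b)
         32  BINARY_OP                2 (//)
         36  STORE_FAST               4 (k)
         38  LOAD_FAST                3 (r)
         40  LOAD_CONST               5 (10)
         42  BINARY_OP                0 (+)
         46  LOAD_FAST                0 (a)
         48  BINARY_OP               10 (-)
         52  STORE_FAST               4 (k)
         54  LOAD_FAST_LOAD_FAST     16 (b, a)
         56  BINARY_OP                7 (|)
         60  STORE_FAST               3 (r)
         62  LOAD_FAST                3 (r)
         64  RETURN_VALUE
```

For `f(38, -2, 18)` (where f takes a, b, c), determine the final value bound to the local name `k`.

LOAD_CONST → push 11. Stack: [11]
LOAD_FAST a → push 38. Stack: [11, 38]
BINARY_OP - → 11 - 38 = -27. Stack: [-27]
LOAD_FAST a → push 38. Stack: [-27, 38]
LOAD_CONST → push 1. Stack: [-27, 38, 1]
BINARY_OP << → 38 << 1 = 76. Stack: [-27, 76]
BINARY_OP - → -27 - 76 = -103. Stack: [-103]
STORE_FAST r → r=-103. Stack: []
LOAD_CONST → push -1. Stack: [-1]
STORE_FAST r → r=-1. Stack: []
LOAD_CONST → push 5. Stack: [5]
LOAD_FAST b → push -2. Stack: [5, -2]
BINARY_OP // → 5 // -2 = -3. Stack: [-3]
STORE_FAST k → k=-3. Stack: []
LOAD_FAST r → push -1. Stack: [-1]
LOAD_CONST → push 10. Stack: [-1, 10]
BINARY_OP + → -1 + 10 = 9. Stack: [9]
LOAD_FAST a → push 38. Stack: [9, 38]
BINARY_OP - → 9 - 38 = -29. Stack: [-29]
STORE_FAST k → k=-29. Stack: []
LOAD_FAST_LOAD_FAST b,a → push -2,38. Stack: [-2, 38]
BINARY_OP | → -2 | 38 = -2. Stack: [-2]
STORE_FAST r → r=-2. Stack: []
LOAD_FAST r → push -2. Stack: [-2]
RETURN_VALUE → return -2.

-29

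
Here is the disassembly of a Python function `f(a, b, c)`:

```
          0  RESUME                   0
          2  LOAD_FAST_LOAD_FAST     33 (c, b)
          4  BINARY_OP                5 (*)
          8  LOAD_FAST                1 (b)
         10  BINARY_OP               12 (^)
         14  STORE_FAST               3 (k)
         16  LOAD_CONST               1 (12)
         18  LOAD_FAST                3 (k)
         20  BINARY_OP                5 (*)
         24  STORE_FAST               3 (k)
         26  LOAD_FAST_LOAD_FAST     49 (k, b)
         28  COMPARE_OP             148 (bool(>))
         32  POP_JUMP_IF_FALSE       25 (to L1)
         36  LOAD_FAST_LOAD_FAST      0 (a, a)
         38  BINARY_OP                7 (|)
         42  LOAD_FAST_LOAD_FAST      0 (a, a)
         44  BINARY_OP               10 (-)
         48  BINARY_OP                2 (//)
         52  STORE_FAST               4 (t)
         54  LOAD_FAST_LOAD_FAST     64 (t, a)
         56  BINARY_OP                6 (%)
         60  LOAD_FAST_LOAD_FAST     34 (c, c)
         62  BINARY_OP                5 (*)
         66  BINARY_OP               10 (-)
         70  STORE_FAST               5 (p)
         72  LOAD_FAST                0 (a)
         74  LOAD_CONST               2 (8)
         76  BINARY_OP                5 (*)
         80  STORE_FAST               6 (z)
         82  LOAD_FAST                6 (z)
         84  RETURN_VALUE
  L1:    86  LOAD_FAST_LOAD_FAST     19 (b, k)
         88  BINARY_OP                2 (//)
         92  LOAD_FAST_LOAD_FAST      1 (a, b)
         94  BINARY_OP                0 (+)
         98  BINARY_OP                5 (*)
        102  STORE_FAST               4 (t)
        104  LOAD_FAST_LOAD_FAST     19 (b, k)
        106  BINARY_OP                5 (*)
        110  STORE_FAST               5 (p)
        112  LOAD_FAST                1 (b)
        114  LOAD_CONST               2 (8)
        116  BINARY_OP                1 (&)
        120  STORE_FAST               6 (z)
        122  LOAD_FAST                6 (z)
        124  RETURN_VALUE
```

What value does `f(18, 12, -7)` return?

LOAD_FAST_LOAD_FAST c,b → push -7,12. Stack: [-7, 12]
BINARY_OP * → -7 * 12 = -84. Stack: [-84]
LOAD_FAST b → push 12. Stack: [-84, 12]
BINARY_OP ^ → -84 ^ 12 = -96. Stack: [-96]
STORE_FAST k → k=-96. Stack: []
LOAD_CONST → push 12. Stack: [12]
LOAD_FAST k → push -96. Stack: [12, -96]
BINARY_OP * → 12 * -96 = -1152. Stack: [-1152]
STORE_FAST k → k=-1152. Stack: []
LOAD_FAST_LOAD_FAST k,b → push -1152,12. Stack: [-1152, 12]
COMPARE_OP bool(>) → -1152 vs 12 = False. Stack: [False]
POP_JUMP_IF_FALSE → pop False; jump. Stack: []
LOAD_FAST_LOAD_FAST b,k → push 12,-1152. Stack: [12, -1152]
BINARY_OP // → 12 // -1152 = -1. Stack: [-1]
LOAD_FAST_LOAD_FAST a,b → push 18,12. Stack: [-1, 18, 12]
BINARY_OP + → 18 + 12 = 30. Stack: [-1, 30]
BINARY_OP * → -1 * 30 = -30. Stack: [-30]
STORE_FAST t → t=-30. Stack: []
LOAD_FAST_LOAD_FAST b,k → push 12,-1152. Stack: [12, -1152]
BINARY_OP * → 12 * -1152 = -13824. Stack: [-13824]
STORE_FAST p → p=-13824. Stack: []
LOAD_FAST b → push 12. Stack: [12]
LOAD_CONST → push 8. Stack: [12, 8]
BINARY_OP & → 12 & 8 = 8. Stack: [8]
STORE_FAST z → z=8. Stack: []
LOAD_FAST z → push 8. Stack: [8]
RETURN_VALUE → return 8.

8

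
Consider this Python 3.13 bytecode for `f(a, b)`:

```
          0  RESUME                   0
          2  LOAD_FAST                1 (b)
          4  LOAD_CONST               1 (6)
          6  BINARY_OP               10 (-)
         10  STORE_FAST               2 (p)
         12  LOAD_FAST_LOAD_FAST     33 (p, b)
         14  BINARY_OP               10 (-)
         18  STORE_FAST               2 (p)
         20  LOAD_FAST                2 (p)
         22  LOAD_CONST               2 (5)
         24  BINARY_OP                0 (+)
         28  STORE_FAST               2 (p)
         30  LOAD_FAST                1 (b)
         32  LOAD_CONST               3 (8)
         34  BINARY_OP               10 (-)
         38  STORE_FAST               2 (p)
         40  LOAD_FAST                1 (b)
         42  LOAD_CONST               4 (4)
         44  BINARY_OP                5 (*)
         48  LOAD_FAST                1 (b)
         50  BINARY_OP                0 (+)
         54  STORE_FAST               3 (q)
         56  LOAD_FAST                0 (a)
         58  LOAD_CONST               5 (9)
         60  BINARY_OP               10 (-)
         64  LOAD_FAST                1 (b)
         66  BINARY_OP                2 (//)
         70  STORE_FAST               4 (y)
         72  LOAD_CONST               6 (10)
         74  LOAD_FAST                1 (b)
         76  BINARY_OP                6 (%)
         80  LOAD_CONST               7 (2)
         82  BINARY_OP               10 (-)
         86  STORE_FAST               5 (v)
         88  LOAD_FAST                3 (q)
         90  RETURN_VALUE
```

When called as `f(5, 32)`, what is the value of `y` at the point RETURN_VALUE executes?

LOAD_FAST b → push 32. Stack: [32]
LOAD_CONST → push 6. Stack: [32, 6]
BINARY_OP - → 32 - 6 = 26. Stack: [26]
STORE_FAST p → p=26. Stack: []
LOAD_FAST_LOAD_FAST p,b → push 26,32. Stack: [26, 32]
BINARY_OP - → 26 - 32 = -6. Stack: [-6]
STORE_FAST p → p=-6. Stack: []
LOAD_FAST p → push -6. Stack: [-6]
LOAD_CONST → push 5. Stack: [-6, 5]
BINARY_OP + → -6 + 5 = -1. Stack: [-1]
STORE_FAST p → p=-1. Stack: []
LOAD_FAST b → push 32. Stack: [32]
LOAD_CONST → push 8. Stack: [32, 8]
BINARY_OP - → 32 - 8 = 24. Stack: [24]
STORE_FAST p → p=24. Stack: []
LOAD_FAST b → push 32. Stack: [32]
LOAD_CONST → push 4. Stack: [32, 4]
BINARY_OP * → 32 * 4 = 128. Stack: [128]
LOAD_FAST b → push 32. Stack: [128, 32]
BINARY_OP + → 128 + 32 = 160. Stack: [160]
STORE_FAST q → q=160. Stack: []
LOAD_FAST a → push 5. Stack: [5]
LOAD_CONST → push 9. Stack: [5, 9]
BINARY_OP - → 5 - 9 = -4. Stack: [-4]
LOAD_FAST b → push 32. Stack: [-4, 32]
BINARY_OP // → -4 // 32 = -1. Stack: [-1]
STORE_FAST y → y=-1. Stack: []
LOAD_CONST → push 10. Stack: [10]
LOAD_FAST b → push 32. Stack: [10, 32]
BINARY_OP % → 10 % 32 = 10. Stack: [10]
LOAD_CONST → push 2. Stack: [10, 2]
BINARY_OP - → 10 - 2 = 8. Stack: [8]
STORE_FAST v → v=8. Stack: []
LOAD_FAST q → push 160. Stack: [160]
RETURN_VALUE → return 160.

-1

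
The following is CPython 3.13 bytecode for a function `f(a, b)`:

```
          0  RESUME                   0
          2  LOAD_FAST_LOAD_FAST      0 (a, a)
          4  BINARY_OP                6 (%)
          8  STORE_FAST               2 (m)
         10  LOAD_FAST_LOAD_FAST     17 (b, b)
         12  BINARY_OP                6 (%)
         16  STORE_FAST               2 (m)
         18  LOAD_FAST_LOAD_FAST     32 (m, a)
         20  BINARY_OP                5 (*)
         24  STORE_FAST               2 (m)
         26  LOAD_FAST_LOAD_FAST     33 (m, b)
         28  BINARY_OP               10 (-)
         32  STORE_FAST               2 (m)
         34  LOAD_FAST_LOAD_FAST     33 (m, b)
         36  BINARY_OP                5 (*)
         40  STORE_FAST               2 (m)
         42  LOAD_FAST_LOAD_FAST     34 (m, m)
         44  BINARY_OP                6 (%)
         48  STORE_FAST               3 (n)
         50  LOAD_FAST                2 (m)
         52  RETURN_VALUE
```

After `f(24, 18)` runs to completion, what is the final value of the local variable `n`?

LOAD_FAST_LOAD_FAST a,a → push 24,24. Stack: [24, 24]
BINARY_OP % → 24 % 24 = 0. Stack: [0]
STORE_FAST m → m=0. Stack: []
LOAD_FAST_LOAD_FAST b,b → push 18,18. Stack: [18, 18]
BINARY_OP % → 18 % 18 = 0. Stack: [0]
STORE_FAST m → m=0. Stack: []
LOAD_FAST_LOAD_FAST m,a → push 0,24. Stack: [0, 24]
BINARY_OP * → 0 * 24 = 0. Stack: [0]
STORE_FAST m → m=0. Stack: []
LOAD_FAST_LOAD_FAST m,b → push 0,18. Stack: [0, 18]
BINARY_OP - → 0 - 18 = -18. Stack: [-18]
STORE_FAST m → m=-18. Stack: []
LOAD_FAST_LOAD_FAST m,b → push -18,18. Stack: [-18, 18]
BINARY_OP * → -18 * 18 = -324. Stack: [-324]
STORE_FAST m → m=-324. Stack: []
LOAD_FAST_LOAD_FAST m,m → push -324,-324. Stack: [-324, -324]
BINARY_OP % → -324 % -324 = 0. Stack: [0]
STORE_FAST n → n=0. Stack: []
LOAD_FAST m → push -324. Stack: [-324]
RETURN_VALUE → return -324.

0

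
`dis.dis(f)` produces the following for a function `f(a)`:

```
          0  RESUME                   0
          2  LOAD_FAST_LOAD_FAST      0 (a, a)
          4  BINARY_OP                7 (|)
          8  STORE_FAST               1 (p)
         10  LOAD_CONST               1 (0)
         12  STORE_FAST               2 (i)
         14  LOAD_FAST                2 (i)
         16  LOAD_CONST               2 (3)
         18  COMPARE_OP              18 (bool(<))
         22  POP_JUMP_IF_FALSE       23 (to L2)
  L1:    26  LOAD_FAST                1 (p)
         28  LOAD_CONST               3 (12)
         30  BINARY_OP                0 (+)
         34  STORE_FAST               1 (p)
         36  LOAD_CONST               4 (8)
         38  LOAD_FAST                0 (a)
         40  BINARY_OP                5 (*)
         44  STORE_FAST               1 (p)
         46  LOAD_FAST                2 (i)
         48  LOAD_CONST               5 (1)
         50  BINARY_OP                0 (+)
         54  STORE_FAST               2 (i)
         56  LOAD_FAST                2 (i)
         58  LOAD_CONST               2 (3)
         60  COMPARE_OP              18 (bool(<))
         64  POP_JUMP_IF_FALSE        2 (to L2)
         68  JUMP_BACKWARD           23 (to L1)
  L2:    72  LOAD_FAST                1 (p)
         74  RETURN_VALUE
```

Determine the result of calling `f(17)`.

136

LOAD_FAST_LOAD_FAST a,a → push 17,17. Stack: [17, 17]
BINARY_OP | → 17 | 17 = 17. Stack: [17]
STORE_FAST p → p=17. Stack: []
LOAD_CONST → push 0. Stack: [0]
STORE_FAST i → i=0. Stack: []
LOAD_FAST i → push 0. Stack: [0]
LOAD_CONST → push 3. Stack: [0, 3]
COMPARE_OP bool(<) → 0 vs 3 = True. Stack: [True]
POP_JUMP_IF_FALSE → pop True; no jump. Stack: []
LOAD_FAST p → push 17. Stack: [17]
LOAD_CONST → push 12. Stack: [17, 12]
BINARY_OP + → 17 + 12 = 29. Stack: [29]
STORE_FAST p → p=29. Stack: []
LOAD_CONST → push 8. Stack: [8]
LOAD_FAST a → push 17. Stack: [8, 17]
BINARY_OP * → 8 * 17 = 136. Stack: [136]
STORE_FAST p → p=136. Stack: []
LOAD_FAST i → push 0. Stack: [0]
LOAD_CONST → push 1. Stack: [0, 1]
BINARY_OP + → 0 + 1 = 1. Stack: [1]
STORE_FAST i → i=1. Stack: []
LOAD_FAST i → push 1. Stack: [1]
LOAD_CONST → push 3. Stack: [1, 3]
COMPARE_OP bool(<) → 1 vs 3 = True. Stack: [True]
POP_JUMP_IF_FALSE → pop True; no jump. Stack: []
LOAD_FAST p → push 136. Stack: [136]
LOAD_CONST → push 12. Stack: [136, 12]
BINARY_OP + → 136 + 12 = 148. Stack: [148]
STORE_FAST p → p=148. Stack: []
LOAD_CONST → push 8. Stack: [8]
LOAD_FAST a → push 17. Stack: [8, 17]
BINARY_OP * → 8 * 17 = 136. Stack: [136]
STORE_FAST p → p=136. Stack: []
LOAD_FAST i → push 1. Stack: [1]
LOAD_CONST → push 1. Stack: [1, 1]
BINARY_OP + → 1 + 1 = 2. Stack: [2]
STORE_FAST i → i=2. Stack: []
LOAD_FAST i → push 2. Stack: [2]
LOAD_CONST → push 3. Stack: [2, 3]
COMPARE_OP bool(<) → 2 vs 3 = True. Stack: [True]
POP_JUMP_IF_FALSE → pop True; no jump. Stack: []
LOAD_FAST p → push 136. Stack: [136]
LOAD_CONST → push 12. Stack: [136, 12]
BINARY_OP + → 136 + 12 = 148. Stack: [148]
STORE_FAST p → p=148. Stack: []
LOAD_CONST → push 8. Stack: [8]
LOAD_FAST a → push 17. Stack: [8, 17]
BINARY_OP * → 8 * 17 = 136. Stack: [136]
STORE_FAST p → p=136. Stack: []
LOAD_FAST i → push 2. Stack: [2]
LOAD_CONST → push 1. Stack: [2, 1]
BINARY_OP + → 2 + 1 = 3. Stack: [3]
STORE_FAST i → i=3. Stack: []
LOAD_FAST i → push 3. Stack: [3]
LOAD_CONST → push 3. Stack: [3, 3]
COMPARE_OP bool(<) → 3 vs 3 = False. Stack: [False]
POP_JUMP_IF_FALSE → pop False; jump. Stack: []
LOAD_FAST p → push 136. Stack: [136]
RETURN_VALUE → return 136.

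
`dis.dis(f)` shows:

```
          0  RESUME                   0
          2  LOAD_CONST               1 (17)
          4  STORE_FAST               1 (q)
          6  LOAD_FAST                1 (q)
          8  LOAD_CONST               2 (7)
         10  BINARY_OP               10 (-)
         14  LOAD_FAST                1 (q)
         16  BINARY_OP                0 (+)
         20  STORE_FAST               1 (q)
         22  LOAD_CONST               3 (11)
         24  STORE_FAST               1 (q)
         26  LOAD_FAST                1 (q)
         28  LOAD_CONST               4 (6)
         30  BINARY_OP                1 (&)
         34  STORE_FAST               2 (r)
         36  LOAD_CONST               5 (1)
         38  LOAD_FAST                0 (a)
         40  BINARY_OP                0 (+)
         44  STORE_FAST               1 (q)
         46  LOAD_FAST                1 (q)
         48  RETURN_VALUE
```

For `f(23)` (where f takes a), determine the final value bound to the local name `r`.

2

LOAD_CONST → push 17. Stack: [17]
STORE_FAST q → q=17. Stack: []
LOAD_FAST q → push 17. Stack: [17]
LOAD_CONST → push 7. Stack: [17, 7]
BINARY_OP - → 17 - 7 = 10. Stack: [10]
LOAD_FAST q → push 17. Stack: [10, 17]
BINARY_OP + → 10 + 17 = 27. Stack: [27]
STORE_FAST q → q=27. Stack: []
LOAD_CONST → push 11. Stack: [11]
STORE_FAST q → q=11. Stack: []
LOAD_FAST q → push 11. Stack: [11]
LOAD_CONST → push 6. Stack: [11, 6]
BINARY_OP & → 11 & 6 = 2. Stack: [2]
STORE_FAST r → r=2. Stack: []
LOAD_CONST → push 1. Stack: [1]
LOAD_FAST a → push 23. Stack: [1, 23]
BINARY_OP + → 1 + 23 = 24. Stack: [24]
STORE_FAST q → q=24. Stack: []
LOAD_FAST q → push 24. Stack: [24]
RETURN_VALUE → return 24.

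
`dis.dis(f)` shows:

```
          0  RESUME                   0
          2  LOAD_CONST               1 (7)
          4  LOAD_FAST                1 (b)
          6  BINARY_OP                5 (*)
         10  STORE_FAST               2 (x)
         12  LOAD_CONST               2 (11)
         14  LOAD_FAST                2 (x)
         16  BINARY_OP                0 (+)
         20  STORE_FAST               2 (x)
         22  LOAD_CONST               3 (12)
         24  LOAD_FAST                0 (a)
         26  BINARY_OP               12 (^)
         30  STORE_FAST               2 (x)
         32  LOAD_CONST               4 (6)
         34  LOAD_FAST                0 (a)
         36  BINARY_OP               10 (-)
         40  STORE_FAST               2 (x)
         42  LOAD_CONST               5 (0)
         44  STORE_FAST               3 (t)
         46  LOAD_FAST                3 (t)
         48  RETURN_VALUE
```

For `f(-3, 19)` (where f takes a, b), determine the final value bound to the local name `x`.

LOAD_CONST → push 7. Stack: [7]
LOAD_FAST b → push 19. Stack: [7, 19]
BINARY_OP * → 7 * 19 = 133. Stack: [133]
STORE_FAST x → x=133. Stack: []
LOAD_CONST → push 11. Stack: [11]
LOAD_FAST x → push 133. Stack: [11, 133]
BINARY_OP + → 11 + 133 = 144. Stack: [144]
STORE_FAST x → x=144. Stack: []
LOAD_CONST → push 12. Stack: [12]
LOAD_FAST a → push -3. Stack: [12, -3]
BINARY_OP ^ → 12 ^ -3 = -15. Stack: [-15]
STORE_FAST x → x=-15. Stack: []
LOAD_CONST → push 6. Stack: [6]
LOAD_FAST a → push -3. Stack: [6, -3]
BINARY_OP - → 6 - -3 = 9. Stack: [9]
STORE_FAST x → x=9. Stack: []
LOAD_CONST → push 0. Stack: [0]
STORE_FAST t → t=0. Stack: []
LOAD_FAST t → push 0. Stack: [0]
RETURN_VALUE → return 0.

9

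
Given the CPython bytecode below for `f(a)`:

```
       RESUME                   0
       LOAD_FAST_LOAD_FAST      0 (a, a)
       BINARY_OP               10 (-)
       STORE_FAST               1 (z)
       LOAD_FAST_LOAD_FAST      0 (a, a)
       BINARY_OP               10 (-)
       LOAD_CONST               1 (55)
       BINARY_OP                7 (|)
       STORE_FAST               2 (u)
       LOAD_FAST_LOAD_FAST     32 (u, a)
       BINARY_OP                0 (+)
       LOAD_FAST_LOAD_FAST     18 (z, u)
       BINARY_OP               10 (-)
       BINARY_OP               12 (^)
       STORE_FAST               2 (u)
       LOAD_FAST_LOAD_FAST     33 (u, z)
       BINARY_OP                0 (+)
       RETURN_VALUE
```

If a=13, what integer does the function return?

LOAD_FAST_LOAD_FAST a,a → push 13,13. Stack: [13, 13]
BINARY_OP - → 13 - 13 = 0. Stack: [0]
STORE_FAST z → z=0. Stack: []
LOAD_FAST_LOAD_FAST a,a → push 13,13. Stack: [13, 13]
BINARY_OP - → 13 - 13 = 0. Stack: [0]
LOAD_CONST → push 55. Stack: [0, 55]
BINARY_OP | → 0 | 55 = 55. Stack: [55]
STORE_FAST u → u=55. Stack: []
LOAD_FAST_LOAD_FAST u,a → push 55,13. Stack: [55, 13]
BINARY_OP + → 55 + 13 = 68. Stack: [68]
LOAD_FAST_LOAD_FAST z,u → push 0,55. Stack: [68, 0, 55]
BINARY_OP - → 0 - 55 = -55. Stack: [68, -55]
BINARY_OP ^ → 68 ^ -55 = -115. Stack: [-115]
STORE_FAST u → u=-115. Stack: []
LOAD_FAST_LOAD_FAST u,z → push -115,0. Stack: [-115, 0]
BINARY_OP + → -115 + 0 = -115. Stack: [-115]
RETURN_VALUE → return -115.

-115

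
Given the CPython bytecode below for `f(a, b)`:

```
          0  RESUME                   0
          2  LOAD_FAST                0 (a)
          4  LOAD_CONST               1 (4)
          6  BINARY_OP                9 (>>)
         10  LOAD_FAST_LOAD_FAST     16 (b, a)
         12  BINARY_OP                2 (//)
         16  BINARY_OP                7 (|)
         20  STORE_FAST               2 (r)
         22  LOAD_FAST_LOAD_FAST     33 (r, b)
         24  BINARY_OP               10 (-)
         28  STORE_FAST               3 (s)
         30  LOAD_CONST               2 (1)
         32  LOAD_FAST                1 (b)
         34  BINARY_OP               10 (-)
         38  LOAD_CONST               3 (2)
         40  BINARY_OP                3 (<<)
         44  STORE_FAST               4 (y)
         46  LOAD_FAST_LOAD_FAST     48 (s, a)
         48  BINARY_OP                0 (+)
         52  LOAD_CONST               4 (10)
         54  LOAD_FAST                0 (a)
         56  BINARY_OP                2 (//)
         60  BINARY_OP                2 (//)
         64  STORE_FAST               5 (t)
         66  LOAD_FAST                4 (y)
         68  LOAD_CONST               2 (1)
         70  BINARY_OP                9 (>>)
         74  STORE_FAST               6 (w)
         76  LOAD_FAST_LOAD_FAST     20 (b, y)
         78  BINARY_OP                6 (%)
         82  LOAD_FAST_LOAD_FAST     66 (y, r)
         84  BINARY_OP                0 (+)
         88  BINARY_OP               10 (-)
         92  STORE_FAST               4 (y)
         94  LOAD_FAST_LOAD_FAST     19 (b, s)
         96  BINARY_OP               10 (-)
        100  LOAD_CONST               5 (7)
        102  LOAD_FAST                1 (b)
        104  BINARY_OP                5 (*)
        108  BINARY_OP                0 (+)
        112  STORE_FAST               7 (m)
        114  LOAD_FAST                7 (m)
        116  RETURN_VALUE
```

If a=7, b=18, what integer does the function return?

LOAD_FAST a → push 7. Stack: [7]
LOAD_CONST → push 4. Stack: [7, 4]
BINARY_OP >> → 7 >> 4 = 0. Stack: [0]
LOAD_FAST_LOAD_FAST b,a → push 18,7. Stack: [0, 18, 7]
BINARY_OP // → 18 // 7 = 2. Stack: [0, 2]
BINARY_OP | → 0 | 2 = 2. Stack: [2]
STORE_FAST r → r=2. Stack: []
LOAD_FAST_LOAD_FAST r,b → push 2,18. Stack: [2, 18]
BINARY_OP - → 2 - 18 = -16. Stack: [-16]
STORE_FAST s → s=-16. Stack: []
LOAD_CONST → push 1. Stack: [1]
LOAD_FAST b → push 18. Stack: [1, 18]
BINARY_OP - → 1 - 18 = -17. Stack: [-17]
LOAD_CONST → push 2. Stack: [-17, 2]
BINARY_OP << → -17 << 2 = -68. Stack: [-68]
STORE_FAST y → y=-68. Stack: []
LOAD_FAST_LOAD_FAST s,a → push -16,7. Stack: [-16, 7]
BINARY_OP + → -16 + 7 = -9. Stack: [-9]
LOAD_CONST → push 10. Stack: [-9, 10]
LOAD_FAST a → push 7. Stack: [-9, 10, 7]
BINARY_OP // → 10 // 7 = 1. Stack: [-9, 1]
BINARY_OP // → -9 // 1 = -9. Stack: [-9]
STORE_FAST t → t=-9. Stack: []
LOAD_FAST y → push -68. Stack: [-68]
LOAD_CONST → push 1. Stack: [-68, 1]
BINARY_OP >> → -68 >> 1 = -34. Stack: [-34]
STORE_FAST w → w=-34. Stack: []
LOAD_FAST_LOAD_FAST b,y → push 18,-68. Stack: [18, -68]
BINARY_OP % → 18 % -68 = -50. Stack: [-50]
LOAD_FAST_LOAD_FAST y,r → push -68,2. Stack: [-50, -68, 2]
BINARY_OP + → -68 + 2 = -66. Stack: [-50, -66]
BINARY_OP - → -50 - -66 = 16. Stack: [16]
STORE_FAST y → y=16. Stack: []
LOAD_FAST_LOAD_FAST b,s → push 18,-16. Stack: [18, -16]
BINARY_OP - → 18 - -16 = 34. Stack: [34]
LOAD_CONST → push 7. Stack: [34, 7]
LOAD_FAST b → push 18. Stack: [34, 7, 18]
BINARY_OP * → 7 * 18 = 126. Stack: [34, 126]
BINARY_OP + → 34 + 126 = 160. Stack: [160]
STORE_FAST m → m=160. Stack: []
LOAD_FAST m → push 160. Stack: [160]
RETURN_VALUE → return 160.

160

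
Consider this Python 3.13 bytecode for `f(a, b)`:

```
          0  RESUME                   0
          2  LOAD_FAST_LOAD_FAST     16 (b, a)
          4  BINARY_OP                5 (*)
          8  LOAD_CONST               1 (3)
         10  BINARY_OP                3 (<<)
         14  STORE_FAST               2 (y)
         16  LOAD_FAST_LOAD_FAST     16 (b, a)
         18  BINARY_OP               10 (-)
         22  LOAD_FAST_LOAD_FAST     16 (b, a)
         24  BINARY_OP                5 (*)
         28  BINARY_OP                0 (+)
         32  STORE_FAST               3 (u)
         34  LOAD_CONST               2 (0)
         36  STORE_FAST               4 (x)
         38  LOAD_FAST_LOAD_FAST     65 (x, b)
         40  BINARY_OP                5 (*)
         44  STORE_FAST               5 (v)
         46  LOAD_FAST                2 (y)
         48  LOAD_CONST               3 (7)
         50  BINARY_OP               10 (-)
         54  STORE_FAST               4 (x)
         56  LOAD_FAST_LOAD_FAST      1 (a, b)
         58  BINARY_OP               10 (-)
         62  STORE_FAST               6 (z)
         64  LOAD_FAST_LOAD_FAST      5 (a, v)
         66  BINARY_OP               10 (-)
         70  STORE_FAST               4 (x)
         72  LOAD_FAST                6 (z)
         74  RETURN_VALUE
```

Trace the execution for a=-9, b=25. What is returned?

-34

LOAD_FAST_LOAD_FAST b,a → push 25,-9. Stack: [25, -9]
BINARY_OP * → 25 * -9 = -225. Stack: [-225]
LOAD_CONST → push 3. Stack: [-225, 3]
BINARY_OP << → -225 << 3 = -1800. Stack: [-1800]
STORE_FAST y → y=-1800. Stack: []
LOAD_FAST_LOAD_FAST b,a → push 25,-9. Stack: [25, -9]
BINARY_OP - → 25 - -9 = 34. Stack: [34]
LOAD_FAST_LOAD_FAST b,a → push 25,-9. Stack: [34, 25, -9]
BINARY_OP * → 25 * -9 = -225. Stack: [34, -225]
BINARY_OP + → 34 + -225 = -191. Stack: [-191]
STORE_FAST u → u=-191. Stack: []
LOAD_CONST → push 0. Stack: [0]
STORE_FAST x → x=0. Stack: []
LOAD_FAST_LOAD_FAST x,b → push 0,25. Stack: [0, 25]
BINARY_OP * → 0 * 25 = 0. Stack: [0]
STORE_FAST v → v=0. Stack: []
LOAD_FAST y → push -1800. Stack: [-1800]
LOAD_CONST → push 7. Stack: [-1800, 7]
BINARY_OP - → -1800 - 7 = -1807. Stack: [-1807]
STORE_FAST x → x=-1807. Stack: []
LOAD_FAST_LOAD_FAST a,b → push -9,25. Stack: [-9, 25]
BINARY_OP - → -9 - 25 = -34. Stack: [-34]
STORE_FAST z → z=-34. Stack: []
LOAD_FAST_LOAD_FAST a,v → push -9,0. Stack: [-9, 0]
BINARY_OP - → -9 - 0 = -9. Stack: [-9]
STORE_FAST x → x=-9. Stack: []
LOAD_FAST z → push -34. Stack: [-34]
RETURN_VALUE → return -34.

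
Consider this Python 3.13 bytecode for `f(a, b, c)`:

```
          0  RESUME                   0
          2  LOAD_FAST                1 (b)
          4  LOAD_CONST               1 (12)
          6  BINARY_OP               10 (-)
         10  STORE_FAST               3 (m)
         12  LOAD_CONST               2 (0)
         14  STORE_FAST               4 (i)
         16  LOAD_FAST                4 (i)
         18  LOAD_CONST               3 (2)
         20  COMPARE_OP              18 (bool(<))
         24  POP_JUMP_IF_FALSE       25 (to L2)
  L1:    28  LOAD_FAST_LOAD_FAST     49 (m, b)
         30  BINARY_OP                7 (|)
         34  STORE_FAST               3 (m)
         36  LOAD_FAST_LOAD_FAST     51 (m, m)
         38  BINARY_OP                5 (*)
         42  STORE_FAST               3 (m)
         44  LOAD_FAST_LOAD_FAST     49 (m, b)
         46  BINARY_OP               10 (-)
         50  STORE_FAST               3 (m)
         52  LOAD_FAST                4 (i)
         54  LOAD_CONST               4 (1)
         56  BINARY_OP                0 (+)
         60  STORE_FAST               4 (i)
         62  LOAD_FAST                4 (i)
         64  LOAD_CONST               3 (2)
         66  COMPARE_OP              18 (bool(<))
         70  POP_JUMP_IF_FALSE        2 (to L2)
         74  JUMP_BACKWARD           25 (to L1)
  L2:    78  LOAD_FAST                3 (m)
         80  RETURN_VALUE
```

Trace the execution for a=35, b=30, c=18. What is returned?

LOAD_FAST b → push 30. Stack: [30]
LOAD_CONST → push 12. Stack: [30, 12]
BINARY_OP - → 30 - 12 = 18. Stack: [18]
STORE_FAST m → m=18. Stack: []
LOAD_CONST → push 0. Stack: [0]
STORE_FAST i → i=0. Stack: []
LOAD_FAST i → push 0. Stack: [0]
LOAD_CONST → push 2. Stack: [0, 2]
COMPARE_OP bool(<) → 0 vs 2 = True. Stack: [True]
POP_JUMP_IF_FALSE → pop True; no jump. Stack: []
LOAD_FAST_LOAD_FAST m,b → push 18,30. Stack: [18, 30]
BINARY_OP | → 18 | 30 = 30. Stack: [30]
STORE_FAST m → m=30. Stack: []
LOAD_FAST_LOAD_FAST m,m → push 30,30. Stack: [30, 30]
BINARY_OP * → 30 * 30 = 900. Stack: [900]
STORE_FAST m → m=900. Stack: []
LOAD_FAST_LOAD_FAST m,b → push 900,30. Stack: [900, 30]
BINARY_OP - → 900 - 30 = 870. Stack: [870]
STORE_FAST m → m=870. Stack: []
LOAD_FAST i → push 0. Stack: [0]
LOAD_CONST → push 1. Stack: [0, 1]
BINARY_OP + → 0 + 1 = 1. Stack: [1]
STORE_FAST i → i=1. Stack: []
LOAD_FAST i → push 1. Stack: [1]
LOAD_CONST → push 2. Stack: [1, 2]
COMPARE_OP bool(<) → 1 vs 2 = True. Stack: [True]
POP_JUMP_IF_FALSE → pop True; no jump. Stack: []
LOAD_FAST_LOAD_FAST m,b → push 870,30. Stack: [870, 30]
BINARY_OP | → 870 | 30 = 894. Stack: [894]
STORE_FAST m → m=894. Stack: []
LOAD_FAST_LOAD_FAST m,m → push 894,894. Stack: [894, 894]
BINARY_OP * → 894 * 894 = 799236. Stack: [799236]
STORE_FAST m → m=799236. Stack: []
LOAD_FAST_LOAD_FAST m,b → push 799236,30. Stack: [799236, 30]
BINARY_OP - → 799236 - 30 = 799206. Stack: [799206]
STORE_FAST m → m=799206. Stack: []
LOAD_FAST i → push 1. Stack: [1]
LOAD_CONST → push 1. Stack: [1, 1]
BINARY_OP + → 1 + 1 = 2. Stack: [2]
STORE_FAST i → i=2. Stack: []
LOAD_FAST i → push 2. Stack: [2]
LOAD_CONST → push 2. Stack: [2, 2]
COMPARE_OP bool(<) → 2 vs 2 = False. Stack: [False]
POP_JUMP_IF_FALSE → pop False; jump. Stack: []
LOAD_FAST m → push 799206. Stack: [799206]
RETURN_VALUE → return 799206.

799206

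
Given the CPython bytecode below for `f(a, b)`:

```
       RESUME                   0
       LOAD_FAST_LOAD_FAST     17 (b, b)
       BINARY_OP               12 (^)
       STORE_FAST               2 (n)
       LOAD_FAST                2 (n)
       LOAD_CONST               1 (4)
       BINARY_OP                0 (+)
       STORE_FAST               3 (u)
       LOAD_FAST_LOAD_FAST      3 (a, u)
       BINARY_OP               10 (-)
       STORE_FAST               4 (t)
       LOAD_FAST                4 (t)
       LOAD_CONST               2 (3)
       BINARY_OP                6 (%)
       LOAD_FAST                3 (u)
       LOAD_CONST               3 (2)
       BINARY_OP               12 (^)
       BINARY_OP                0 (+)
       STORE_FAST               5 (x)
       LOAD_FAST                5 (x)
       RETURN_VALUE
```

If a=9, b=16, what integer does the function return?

8

LOAD_FAST_LOAD_FAST b,b → push 16,16. Stack: [16, 16]
BINARY_OP ^ → 16 ^ 16 = 0. Stack: [0]
STORE_FAST n → n=0. Stack: []
LOAD_FAST n → push 0. Stack: [0]
LOAD_CONST → push 4. Stack: [0, 4]
BINARY_OP + → 0 + 4 = 4. Stack: [4]
STORE_FAST u → u=4. Stack: []
LOAD_FAST_LOAD_FAST a,u → push 9,4. Stack: [9, 4]
BINARY_OP - → 9 - 4 = 5. Stack: [5]
STORE_FAST t → t=5. Stack: []
LOAD_FAST t → push 5. Stack: [5]
LOAD_CONST → push 3. Stack: [5, 3]
BINARY_OP % → 5 % 3 = 2. Stack: [2]
LOAD_FAST u → push 4. Stack: [2, 4]
LOAD_CONST → push 2. Stack: [2, 4, 2]
BINARY_OP ^ → 4 ^ 2 = 6. Stack: [2, 6]
BINARY_OP + → 2 + 6 = 8. Stack: [8]
STORE_FAST x → x=8. Stack: []
LOAD_FAST x → push 8. Stack: [8]
RETURN_VALUE → return 8.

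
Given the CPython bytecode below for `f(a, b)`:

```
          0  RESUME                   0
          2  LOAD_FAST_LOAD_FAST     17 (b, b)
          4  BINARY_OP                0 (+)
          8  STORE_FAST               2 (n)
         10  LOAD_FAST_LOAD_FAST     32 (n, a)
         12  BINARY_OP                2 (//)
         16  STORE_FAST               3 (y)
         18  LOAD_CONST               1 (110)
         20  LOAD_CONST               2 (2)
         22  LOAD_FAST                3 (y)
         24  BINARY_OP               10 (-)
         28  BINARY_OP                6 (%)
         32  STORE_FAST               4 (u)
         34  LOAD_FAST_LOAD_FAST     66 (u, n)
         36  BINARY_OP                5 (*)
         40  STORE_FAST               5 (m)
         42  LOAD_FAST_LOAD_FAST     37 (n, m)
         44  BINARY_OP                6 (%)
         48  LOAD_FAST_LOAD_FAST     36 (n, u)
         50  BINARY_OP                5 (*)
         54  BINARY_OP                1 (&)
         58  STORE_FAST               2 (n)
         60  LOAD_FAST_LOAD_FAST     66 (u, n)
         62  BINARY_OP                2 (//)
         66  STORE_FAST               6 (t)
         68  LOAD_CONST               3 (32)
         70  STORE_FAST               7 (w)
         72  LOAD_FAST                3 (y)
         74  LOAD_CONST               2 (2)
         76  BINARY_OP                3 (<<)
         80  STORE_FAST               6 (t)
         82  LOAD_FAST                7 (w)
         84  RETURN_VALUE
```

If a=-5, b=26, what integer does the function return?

32

LOAD_FAST_LOAD_FAST b,b → push 26,26. Stack: [26, 26]
BINARY_OP + → 26 + 26 = 52. Stack: [52]
STORE_FAST n → n=52. Stack: []
LOAD_FAST_LOAD_FAST n,a → push 52,-5. Stack: [52, -5]
BINARY_OP // → 52 // -5 = -11. Stack: [-11]
STORE_FAST y → y=-11. Stack: []
LOAD_CONST → push 110. Stack: [110]
LOAD_CONST → push 2. Stack: [110, 2]
LOAD_FAST y → push -11. Stack: [110, 2, -11]
BINARY_OP - → 2 - -11 = 13. Stack: [110, 13]
BINARY_OP % → 110 % 13 = 6. Stack: [6]
STORE_FAST u → u=6. Stack: []
LOAD_FAST_LOAD_FAST u,n → push 6,52. Stack: [6, 52]
BINARY_OP * → 6 * 52 = 312. Stack: [312]
STORE_FAST m → m=312. Stack: []
LOAD_FAST_LOAD_FAST n,m → push 52,312. Stack: [52, 312]
BINARY_OP % → 52 % 312 = 52. Stack: [52]
LOAD_FAST_LOAD_FAST n,u → push 52,6. Stack: [52, 52, 6]
BINARY_OP * → 52 * 6 = 312. Stack: [52, 312]
BINARY_OP & → 52 & 312 = 48. Stack: [48]
STORE_FAST n → n=48. Stack: []
LOAD_FAST_LOAD_FAST u,n → push 6,48. Stack: [6, 48]
BINARY_OP // → 6 // 48 = 0. Stack: [0]
STORE_FAST t → t=0. Stack: []
LOAD_CONST → push 32. Stack: [32]
STORE_FAST w → w=32. Stack: []
LOAD_FAST y → push -11. Stack: [-11]
LOAD_CONST → push 2. Stack: [-11, 2]
BINARY_OP << → -11 << 2 = -44. Stack: [-44]
STORE_FAST t → t=-44. Stack: []
LOAD_FAST w → push 32. Stack: [32]
RETURN_VALUE → return 32.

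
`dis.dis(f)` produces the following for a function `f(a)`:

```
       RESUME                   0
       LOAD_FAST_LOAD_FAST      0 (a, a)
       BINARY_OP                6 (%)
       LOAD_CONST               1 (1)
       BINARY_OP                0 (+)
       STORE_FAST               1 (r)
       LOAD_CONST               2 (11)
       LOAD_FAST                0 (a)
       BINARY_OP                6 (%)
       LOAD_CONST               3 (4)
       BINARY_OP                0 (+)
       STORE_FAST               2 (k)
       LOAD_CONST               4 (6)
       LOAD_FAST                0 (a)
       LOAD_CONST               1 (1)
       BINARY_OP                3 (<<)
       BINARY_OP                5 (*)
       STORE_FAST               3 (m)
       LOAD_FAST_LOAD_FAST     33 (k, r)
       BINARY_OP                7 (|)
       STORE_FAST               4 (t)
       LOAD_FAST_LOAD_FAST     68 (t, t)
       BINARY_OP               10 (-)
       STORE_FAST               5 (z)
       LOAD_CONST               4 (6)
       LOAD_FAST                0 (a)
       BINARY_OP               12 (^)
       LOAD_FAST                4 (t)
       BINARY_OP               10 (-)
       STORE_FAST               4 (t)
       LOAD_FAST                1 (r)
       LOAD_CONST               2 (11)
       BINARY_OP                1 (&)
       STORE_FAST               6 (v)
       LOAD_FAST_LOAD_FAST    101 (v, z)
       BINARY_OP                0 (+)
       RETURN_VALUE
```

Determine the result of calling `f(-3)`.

1

LOAD_FAST_LOAD_FAST a,a → push -3,-3. Stack: [-3, -3]
BINARY_OP % → -3 % -3 = 0. Stack: [0]
LOAD_CONST → push 1. Stack: [0, 1]
BINARY_OP + → 0 + 1 = 1. Stack: [1]
STORE_FAST r → r=1. Stack: []
LOAD_CONST → push 11. Stack: [11]
LOAD_FAST a → push -3. Stack: [11, -3]
BINARY_OP % → 11 % -3 = -1. Stack: [-1]
LOAD_CONST → push 4. Stack: [-1, 4]
BINARY_OP + → -1 + 4 = 3. Stack: [3]
STORE_FAST k → k=3. Stack: []
LOAD_CONST → push 6. Stack: [6]
LOAD_FAST a → push -3. Stack: [6, -3]
LOAD_CONST → push 1. Stack: [6, -3, 1]
BINARY_OP << → -3 << 1 = -6. Stack: [6, -6]
BINARY_OP * → 6 * -6 = -36. Stack: [-36]
STORE_FAST m → m=-36. Stack: []
LOAD_FAST_LOAD_FAST k,r → push 3,1. Stack: [3, 1]
BINARY_OP | → 3 | 1 = 3. Stack: [3]
STORE_FAST t → t=3. Stack: []
LOAD_FAST_LOAD_FAST t,t → push 3,3. Stack: [3, 3]
BINARY_OP - → 3 - 3 = 0. Stack: [0]
STORE_FAST z → z=0. Stack: []
LOAD_CONST → push 6. Stack: [6]
LOAD_FAST a → push -3. Stack: [6, -3]
BINARY_OP ^ → 6 ^ -3 = -5. Stack: [-5]
LOAD_FAST t → push 3. Stack: [-5, 3]
BINARY_OP - → -5 - 3 = -8. Stack: [-8]
STORE_FAST t → t=-8. Stack: []
LOAD_FAST r → push 1. Stack: [1]
LOAD_CONST → push 11. Stack: [1, 11]
BINARY_OP & → 1 & 11 = 1. Stack: [1]
STORE_FAST v → v=1. Stack: []
LOAD_FAST_LOAD_FAST v,z → push 1,0. Stack: [1, 0]
BINARY_OP + → 1 + 0 = 1. Stack: [1]
RETURN_VALUE → return 1.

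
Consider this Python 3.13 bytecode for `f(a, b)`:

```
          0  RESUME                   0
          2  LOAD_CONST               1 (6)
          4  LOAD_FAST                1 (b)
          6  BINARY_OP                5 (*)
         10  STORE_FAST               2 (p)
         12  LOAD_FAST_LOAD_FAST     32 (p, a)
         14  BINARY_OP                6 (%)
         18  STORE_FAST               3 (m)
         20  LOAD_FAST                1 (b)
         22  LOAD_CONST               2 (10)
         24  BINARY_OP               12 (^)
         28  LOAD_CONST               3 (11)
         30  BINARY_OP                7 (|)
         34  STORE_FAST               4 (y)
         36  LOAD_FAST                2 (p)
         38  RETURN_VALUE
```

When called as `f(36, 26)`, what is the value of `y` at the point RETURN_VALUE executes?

27

LOAD_CONST → push 6. Stack: [6]
LOAD_FAST b → push 26. Stack: [6, 26]
BINARY_OP * → 6 * 26 = 156. Stack: [156]
STORE_FAST p → p=156. Stack: []
LOAD_FAST_LOAD_FAST p,a → push 156,36. Stack: [156, 36]
BINARY_OP % → 156 % 36 = 12. Stack: [12]
STORE_FAST m → m=12. Stack: []
LOAD_FAST b → push 26. Stack: [26]
LOAD_CONST → push 10. Stack: [26, 10]
BINARY_OP ^ → 26 ^ 10 = 16. Stack: [16]
LOAD_CONST → push 11. Stack: [16, 11]
BINARY_OP | → 16 | 11 = 27. Stack: [27]
STORE_FAST y → y=27. Stack: []
LOAD_FAST p → push 156. Stack: [156]
RETURN_VALUE → return 156.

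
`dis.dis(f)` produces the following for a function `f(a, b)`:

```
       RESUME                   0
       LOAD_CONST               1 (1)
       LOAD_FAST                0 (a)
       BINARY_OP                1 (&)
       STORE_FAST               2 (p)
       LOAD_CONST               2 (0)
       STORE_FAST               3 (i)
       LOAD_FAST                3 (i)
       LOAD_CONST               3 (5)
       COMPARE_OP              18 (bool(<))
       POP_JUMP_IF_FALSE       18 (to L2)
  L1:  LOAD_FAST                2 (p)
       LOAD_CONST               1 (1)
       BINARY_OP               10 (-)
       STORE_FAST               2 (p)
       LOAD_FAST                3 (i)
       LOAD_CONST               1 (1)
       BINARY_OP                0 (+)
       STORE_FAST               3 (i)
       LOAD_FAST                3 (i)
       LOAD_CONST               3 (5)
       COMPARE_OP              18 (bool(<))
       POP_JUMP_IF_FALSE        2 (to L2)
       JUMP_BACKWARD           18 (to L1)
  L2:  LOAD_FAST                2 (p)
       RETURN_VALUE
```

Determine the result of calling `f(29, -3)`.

LOAD_CONST → push 1
LOAD_FAST a → push 29
BINARY_OP & → 1 & 29 = 1
STORE_FAST p → p=1
LOAD_CONST → push 0
STORE_FAST i → i=0
LOAD_FAST i → push 0
LOAD_CONST → push 5
COMPARE_OP bool(<) → 0 vs 5 = True
POP_JUMP_IF_FALSE → pop True; no jump
LOAD_FAST p → push 1
LOAD_CONST → push 1
BINARY_OP - → 1 - 1 = 0
STORE_FAST p → p=0
LOAD_FAST i → push 0
LOAD_CONST → push 1
BINARY_OP + → 0 + 1 = 1
STORE_FAST i → i=1
LOAD_FAST i → push 1
LOAD_CONST → push 5
COMPARE_OP bool(<) → 1 vs 5 = True
POP_JUMP_IF_FALSE → pop True; no jump
LOAD_FAST p → push 0
LOAD_CONST → push 1
BINARY_OP - → 0 - 1 = -1
STORE_FAST p → p=-1
LOAD_FAST i → push 1
LOAD_CONST → push 1
BINARY_OP + → 1 + 1 = 2
STORE_FAST i → i=2
LOAD_FAST i → push 2
LOAD_CONST → push 5
COMPARE_OP bool(<) → 2 vs 5 = True
POP_JUMP_IF_FALSE → pop True; no jump
LOAD_FAST p → push -1
LOAD_CONST → push 1
BINARY_OP - → -1 - 1 = -2
STORE_FAST p → p=-2
LOAD_FAST i → push 2
LOAD_CONST → push 1
BINARY_OP + → 2 + 1 = 3
STORE_FAST i → i=3
LOAD_FAST i → push 3
LOAD_CONST → push 5
COMPARE_OP bool(<) → 3 vs 5 = True
POP_JUMP_IF_FALSE → pop True; no jump
LOAD_FAST p → push -2
LOAD_CONST → push 1
BINARY_OP - → -2 - 1 = -3
STORE_FAST p → p=-3
LOAD_FAST i → push 3
LOAD_CONST → push 1
BINARY_OP + → 3 + 1 = 4
STORE_FAST i → i=4
LOAD_FAST i → push 4
LOAD_CONST → push 5
COMPARE_OP bool(<) → 4 vs 5 = True
POP_JUMP_IF_FALSE → pop True; no jump
LOAD_FAST p → push -3
LOAD_CONST → push 1
BINARY_OP - → -3 - 1 = -4
STORE_FAST p → p=-4
LOAD_FAST i → push 4
LOAD_CONST → push 1
BINARY_OP + → 4 + 1 = 5
STORE_FAST i → i=5
LOAD_FAST i → push 5
LOAD_CONST → push 5
COMPARE_OP bool(<) → 5 vs 5 = False
POP_JUMP_IF_FALSE → pop False; jump
LOAD_FAST p → push -4
RETURN_VALUE → return -4.

-4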